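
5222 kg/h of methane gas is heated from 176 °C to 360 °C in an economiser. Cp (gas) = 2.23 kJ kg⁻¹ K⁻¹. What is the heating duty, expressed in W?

Q = ṁ·Cp·ΔT = 5222 × 2.23 × (360 − 176) = 2.1427e+06 kJ/h
Converting: 2.1427e+06 / 3600 s = 595.19 kW
Heating duty = 595190 W

Q = 595000 W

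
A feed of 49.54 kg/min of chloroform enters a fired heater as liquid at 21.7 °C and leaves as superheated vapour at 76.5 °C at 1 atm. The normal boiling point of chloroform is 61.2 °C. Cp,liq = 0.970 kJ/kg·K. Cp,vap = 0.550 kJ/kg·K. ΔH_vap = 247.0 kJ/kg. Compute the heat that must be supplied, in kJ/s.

liquid 21.7→61.2 °C: 38.315 kJ/kg
vaporisation at 61.2 °C: 247 kJ/kg
vapour 61.2→76.5 °C: 8.415 kJ/kg
Δh = 38.315 + 247 + 8.415 = 293.73 kJ/kg
Q = ṁ·Δh = 49.54 kg/min × 293.73 kJ/kg = 14551 kJ/min
|Q| = 242.52 kW

Q = 243 kJ/s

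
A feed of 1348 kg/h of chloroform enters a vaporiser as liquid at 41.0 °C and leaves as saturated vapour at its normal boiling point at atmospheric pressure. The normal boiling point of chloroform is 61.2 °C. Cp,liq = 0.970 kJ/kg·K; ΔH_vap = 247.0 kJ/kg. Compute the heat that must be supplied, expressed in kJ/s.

liquid 41.0→61.2 °C: 19.594 kJ/kg
vaporisation at 61.2 °C: 247 kJ/kg
Δh = 19.594 + 247 = 266.59 kJ/kg
Q = ṁ·Δh = 1348 kg/h × 266.59 kJ/kg = 359370 kJ/h
|Q| = 99.825 kW

Q = 99.8 kJ/s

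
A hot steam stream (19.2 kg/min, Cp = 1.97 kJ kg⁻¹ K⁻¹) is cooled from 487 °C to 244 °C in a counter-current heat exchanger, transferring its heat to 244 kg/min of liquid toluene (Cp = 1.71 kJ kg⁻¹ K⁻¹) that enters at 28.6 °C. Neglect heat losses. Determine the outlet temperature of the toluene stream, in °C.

T_c,out = 50.6 °C

Heat released by hot stream: Q = 19.2 × 1.97 × (487 − 244) = 9191.2 kJ/min
Energy balance on cold side (adiabatic exchanger): Q = ṁ_c·Cp_c·(T_c,out − T_c,in)
T_c,out = 28.6 + 9191.2/(244 × 1.71) = 50.629 °C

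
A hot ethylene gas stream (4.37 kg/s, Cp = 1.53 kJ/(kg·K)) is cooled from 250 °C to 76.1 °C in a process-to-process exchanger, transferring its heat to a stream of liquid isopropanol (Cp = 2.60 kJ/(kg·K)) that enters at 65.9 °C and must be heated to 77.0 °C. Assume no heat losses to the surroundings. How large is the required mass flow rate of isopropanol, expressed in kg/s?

ṁ_c = 40.3 kg/s

Heat released by hot stream: Q = 4.37 × 1.53 × (250 − 76.1) = 1162.7 kJ/s
Energy balance on cold side (adiabatic exchanger): Q = ṁ_c·Cp_c·(T_c,out − T_c,in)
ṁ_c = 1162.7 / [2.60 × (77.0 − 65.9)] = 40.288 kg/s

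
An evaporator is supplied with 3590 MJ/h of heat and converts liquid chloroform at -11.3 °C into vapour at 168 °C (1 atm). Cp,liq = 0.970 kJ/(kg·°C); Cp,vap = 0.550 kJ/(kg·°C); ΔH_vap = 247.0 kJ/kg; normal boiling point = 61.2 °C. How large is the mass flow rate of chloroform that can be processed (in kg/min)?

Δh = 0.970×(61.2−-11.3) + 247.0 + 0.550×(168−61.2) = 376.06 kJ/kg
Q = 3590 MJ/h = 997.22 kJ/s = 59833 kJ/min
ṁ = Q/Δh = 59833 / 376.06 = 159.1 kg/min

ṁ = 159 kg/min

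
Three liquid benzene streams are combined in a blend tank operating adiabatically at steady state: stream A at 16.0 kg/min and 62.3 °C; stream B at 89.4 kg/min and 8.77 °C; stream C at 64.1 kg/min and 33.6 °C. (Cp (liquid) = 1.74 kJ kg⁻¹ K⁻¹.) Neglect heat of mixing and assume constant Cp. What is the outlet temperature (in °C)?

Adiabatic, steady state ⇒ Σ ṁᵢCp,ᵢ(T_out − Tᵢ) = 0
T_out = Σ ṁᵢCp,ᵢTᵢ / Σ ṁᵢCp,ᵢ
      = 6846.2 / 294.93 = 23.213 °C

T_out = 23.2 °C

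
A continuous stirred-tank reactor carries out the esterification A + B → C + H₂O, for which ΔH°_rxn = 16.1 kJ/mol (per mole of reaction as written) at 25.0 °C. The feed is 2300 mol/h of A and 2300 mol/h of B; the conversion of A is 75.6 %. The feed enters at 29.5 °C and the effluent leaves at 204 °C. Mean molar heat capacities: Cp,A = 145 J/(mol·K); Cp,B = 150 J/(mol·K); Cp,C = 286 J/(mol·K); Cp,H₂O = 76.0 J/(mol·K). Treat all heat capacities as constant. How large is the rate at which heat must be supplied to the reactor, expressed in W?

Extent of reaction ξ = 0.756 × 2300 = 1738.8 mol/h
Reaction term: ξ·ΔH°_rxn = 1738.8 × 16.1 = 27995 kJ/h
Sensible, feed 29.5→25 °C: -3053.2 kJ/h
Outlet flows (mol/h): A 561.2, B 561.2, C 1738.8, H₂O 1738.8
Sensible, products 25→204 °C: 142300 kJ/h
Q = ΔH = 167250 kJ/h = 46.457 kW
Heat supplied = 46457 W

Q_in = 46500 W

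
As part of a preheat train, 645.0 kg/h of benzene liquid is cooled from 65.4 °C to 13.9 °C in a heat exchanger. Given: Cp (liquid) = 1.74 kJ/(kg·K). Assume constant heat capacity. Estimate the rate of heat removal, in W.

Q_c = 16100 W

Q = ṁ·Cp·ΔT = 645.0 × 1.74 × (13.9 − 65.4) = -57798 kJ/h
Converting: 57798 / 3600 s = 16.055 kW
Cooling duty = 16055 W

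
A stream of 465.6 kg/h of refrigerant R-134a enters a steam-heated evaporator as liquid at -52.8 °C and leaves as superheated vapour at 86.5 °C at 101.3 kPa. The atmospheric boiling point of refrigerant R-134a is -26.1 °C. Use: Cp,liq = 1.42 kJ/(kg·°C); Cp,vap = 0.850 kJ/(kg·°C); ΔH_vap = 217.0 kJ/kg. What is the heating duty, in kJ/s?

Q = 45.3 kJ/s

liquid -52.8→-26.1 °C: 37.914 kJ/kg
vaporisation at -26.1 °C: 217 kJ/kg
vapour -26.1→86.5 °C: 95.71 kJ/kg
Δh = 37.914 + 217 + 95.71 = 350.62 kJ/kg
Q = ṁ·Δh = 465.6 kg/h × 350.62 kJ/kg = 163250 kJ/h
|Q| = 45.347 kW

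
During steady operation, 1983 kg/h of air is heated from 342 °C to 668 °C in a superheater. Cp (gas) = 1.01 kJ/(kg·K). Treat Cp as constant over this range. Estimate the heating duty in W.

Q = 181000 W

Q = ṁ·Cp·ΔT = 1983 × 1.01 × (668 − 342) = 652920 kJ/h
Converting: 652920 / 3600 s = 181.37 kW
Heating duty = 181370 W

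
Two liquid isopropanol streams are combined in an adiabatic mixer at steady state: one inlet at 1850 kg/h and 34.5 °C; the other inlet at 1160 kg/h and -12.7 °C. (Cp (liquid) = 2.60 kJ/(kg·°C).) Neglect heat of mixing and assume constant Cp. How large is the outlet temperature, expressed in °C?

T_out = 16.3 °C

No heat crosses the boundary, so H_out = H_in.
Σ ṁᵢCp,ᵢTᵢ = 1850×2.60×34.5 + 1160×2.60×-12.7 = 127640
Σ ṁᵢCp,ᵢ = 1850×2.60 + 1160×2.60 = 7826
T_out = 127640 / 7826 = 16.31 °C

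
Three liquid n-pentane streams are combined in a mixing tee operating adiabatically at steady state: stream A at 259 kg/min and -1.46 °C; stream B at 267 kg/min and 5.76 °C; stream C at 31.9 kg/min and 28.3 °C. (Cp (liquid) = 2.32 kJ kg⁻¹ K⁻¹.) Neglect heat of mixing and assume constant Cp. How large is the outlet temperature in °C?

No heat crosses the boundary, so H_out = H_in.
T_out = Σ ṁᵢCp,ᵢTᵢ / Σ ṁᵢCp,ᵢ
      = 4785.1 / 1294.3 = 3.697 °C

T_out = 3.70 °C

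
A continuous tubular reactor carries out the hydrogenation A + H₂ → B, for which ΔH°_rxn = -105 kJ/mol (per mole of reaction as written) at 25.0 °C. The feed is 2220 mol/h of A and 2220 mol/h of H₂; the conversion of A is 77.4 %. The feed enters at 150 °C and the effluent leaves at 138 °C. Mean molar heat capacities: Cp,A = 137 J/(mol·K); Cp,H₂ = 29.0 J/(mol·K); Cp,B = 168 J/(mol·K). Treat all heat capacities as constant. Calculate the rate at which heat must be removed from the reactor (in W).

Extent of reaction ξ = 0.774 × 2220 = 1718.3 mol/h
Reaction term: ξ·ΔH°_rxn = 1718.3 × -105 = -180420 kJ/h
Sensible, feed 150→25 °C: -46065 kJ/h
Outlet flows (mol/h): A 501.72, H₂ 501.72, B 1718.3
Sensible, products 25→138 °C: 42031 kJ/h
Q = ΔH = -184450 kJ/h = -51.237 kW
Heat removed = 51237 W

Q_out = 51200 W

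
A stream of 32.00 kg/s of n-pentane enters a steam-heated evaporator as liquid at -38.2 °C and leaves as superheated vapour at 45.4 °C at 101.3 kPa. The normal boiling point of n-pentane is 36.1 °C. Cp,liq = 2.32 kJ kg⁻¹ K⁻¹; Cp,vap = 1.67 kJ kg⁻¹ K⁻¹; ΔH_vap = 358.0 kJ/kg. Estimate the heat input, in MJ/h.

Q = 62900 MJ/h

liquid -38.2→36.1 °C: 172.38 kJ/kg
vaporisation at 36.1 °C: 358 kJ/kg
vapour 36.1→45.4 °C: 15.531 kJ/kg
Δh = 172.38 + 358 + 15.531 = 545.91 kJ/kg
Q = ṁ·Δh = 32.00 kg/s × 545.91 kJ/kg = 17469 kJ/s
|Q| = 17469 kW = 62888 MJ/h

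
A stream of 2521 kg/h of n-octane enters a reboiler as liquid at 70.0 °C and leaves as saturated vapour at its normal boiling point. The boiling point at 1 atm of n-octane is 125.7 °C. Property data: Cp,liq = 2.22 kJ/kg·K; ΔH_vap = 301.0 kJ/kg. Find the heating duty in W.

liquid 70.0→125.7 °C: 123.65 kJ/kg
vaporisation at 125.7 °C: 301 kJ/kg
Δh = 123.65 + 301 = 424.65 kJ/kg
Q = ṁ·Δh = 2521 kg/h × 424.65 kJ/kg = 1.0706e+06 kJ/h
|Q| = 297.38 kW = 297380 W

Q = 297000 W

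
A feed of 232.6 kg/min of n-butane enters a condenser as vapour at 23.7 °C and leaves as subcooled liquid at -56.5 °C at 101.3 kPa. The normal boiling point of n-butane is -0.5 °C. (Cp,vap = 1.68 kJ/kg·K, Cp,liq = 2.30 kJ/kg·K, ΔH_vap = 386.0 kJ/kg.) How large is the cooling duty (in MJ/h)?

vapour 23.7→-0.5 °C: -40.656 kJ/kg
condensation at -0.5 °C: -386 kJ/kg
liquid -0.5→-56.5 °C: -128.8 kJ/kg
Δh = -40.656 + -386 + -128.8 = -555.46 kJ/kg
Q = ṁ·Δh = 232.6 kg/min × -555.46 kJ/kg = -129200 kJ/min
|Q| = 2153.3 kW = 7751.9 MJ/h

Q_c = 7750 MJ/h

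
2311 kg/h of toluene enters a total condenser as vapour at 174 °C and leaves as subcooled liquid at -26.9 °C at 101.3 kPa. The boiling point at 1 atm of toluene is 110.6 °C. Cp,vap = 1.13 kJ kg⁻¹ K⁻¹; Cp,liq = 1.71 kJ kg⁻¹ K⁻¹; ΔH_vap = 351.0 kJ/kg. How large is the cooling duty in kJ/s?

vapour 174→110.6 °C: -71.642 kJ/kg
condensation at 110.6 °C: -351 kJ/kg
liquid 110.6→-26.9 °C: -235.12 kJ/kg
Δh = -71.642 + -351 + -235.12 = -657.77 kJ/kg
Q = ṁ·Δh = 2311 kg/h × -657.77 kJ/kg = -1.5201e+06 kJ/h
|Q| = 422.25 kW

Q_c = 422 kJ/s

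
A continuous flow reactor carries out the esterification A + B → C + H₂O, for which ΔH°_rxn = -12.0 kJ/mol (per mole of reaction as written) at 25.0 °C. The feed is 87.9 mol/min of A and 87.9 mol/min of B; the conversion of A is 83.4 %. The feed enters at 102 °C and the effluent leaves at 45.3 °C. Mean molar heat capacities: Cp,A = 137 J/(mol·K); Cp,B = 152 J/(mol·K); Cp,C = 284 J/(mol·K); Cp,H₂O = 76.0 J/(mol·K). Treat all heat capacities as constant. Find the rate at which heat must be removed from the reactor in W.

Extent of reaction ξ = 0.834 × 87.9 = 73.309 mol/min
Reaction term: ξ·ΔH°_rxn = 73.309 × -12.0 = -879.7 kJ/min
Sensible, feed 102→25 °C: -1956 kJ/min
Outlet flows (mol/min): A 14.591, B 14.591, C 73.309, H₂O 73.309
Sensible, products 25→45.3 °C: 621.34 kJ/min
Q = ΔH = -2214.4 kJ/min = -36.907 kW
Heat removed = 36907 W

Q_out = 36900 W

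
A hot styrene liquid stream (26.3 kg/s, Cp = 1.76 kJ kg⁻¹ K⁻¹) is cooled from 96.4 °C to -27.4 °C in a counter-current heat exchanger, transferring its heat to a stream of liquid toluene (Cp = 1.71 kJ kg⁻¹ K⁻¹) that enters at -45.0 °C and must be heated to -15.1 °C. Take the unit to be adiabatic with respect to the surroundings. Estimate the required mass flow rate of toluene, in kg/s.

ṁ_c = 112 kg/s

Heat released by hot stream: Q = 26.3 × 1.76 × (96.4 − -27.4) = 5730.5 kJ/s
Energy balance on cold side (adiabatic exchanger): Q = ṁ_c·Cp_c·(T_c,out − T_c,in)
ṁ_c = 5730.5 / [1.71 × (-15.1 − -45.0)] = 112.08 kg/s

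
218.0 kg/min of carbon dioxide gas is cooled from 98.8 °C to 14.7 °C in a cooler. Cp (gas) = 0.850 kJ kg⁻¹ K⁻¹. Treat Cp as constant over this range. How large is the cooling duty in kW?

Q_c = 260 kW

Q = ṁ·Cp·ΔT = 218.0 × 0.850 × (14.7 − 98.8) = -15584 kJ/min
Converting: 15584 / 60 s = 259.73 kW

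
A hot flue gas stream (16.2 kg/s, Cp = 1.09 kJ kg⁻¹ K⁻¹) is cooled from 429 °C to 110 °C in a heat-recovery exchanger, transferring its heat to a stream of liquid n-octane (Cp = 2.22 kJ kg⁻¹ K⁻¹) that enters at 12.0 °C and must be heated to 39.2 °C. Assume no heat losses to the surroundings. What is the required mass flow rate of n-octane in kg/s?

Heat released by hot stream: Q = 16.2 × 1.09 × (429 − 110) = 5632.9 kJ/s
Energy balance on cold side (adiabatic exchanger): Q = ṁ_c·Cp_c·(T_c,out − T_c,in)
ṁ_c = 5632.9 / [2.22 × (39.2 − 12.0)] = 93.285 kg/s

ṁ_c = 93.3 kg/s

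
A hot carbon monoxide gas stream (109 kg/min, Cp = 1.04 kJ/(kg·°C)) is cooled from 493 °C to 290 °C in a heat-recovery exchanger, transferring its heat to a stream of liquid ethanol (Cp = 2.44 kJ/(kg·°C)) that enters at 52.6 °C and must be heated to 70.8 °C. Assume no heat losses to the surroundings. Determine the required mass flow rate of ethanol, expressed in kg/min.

ṁ_c = 518 kg/min

Heat released by hot stream: Q = 109 × 1.04 × (493 − 290) = 23012 kJ/min
Energy balance on cold side (adiabatic exchanger): Q = ṁ_c·Cp_c·(T_c,out − T_c,in)
ṁ_c = 23012 / [2.44 × (70.8 − 52.6)] = 518.2 kg/min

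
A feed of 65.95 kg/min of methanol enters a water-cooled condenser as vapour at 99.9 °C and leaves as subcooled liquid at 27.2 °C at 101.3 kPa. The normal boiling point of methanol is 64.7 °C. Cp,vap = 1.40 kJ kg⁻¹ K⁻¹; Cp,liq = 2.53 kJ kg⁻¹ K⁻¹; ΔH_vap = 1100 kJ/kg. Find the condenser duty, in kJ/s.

vapour 99.9→64.7 °C: -49.28 kJ/kg
condensation at 64.7 °C: -1100 kJ/kg
liquid 64.7→27.2 °C: -94.875 kJ/kg
Δh = -49.28 + -1100 + -94.875 = -1244.2 kJ/kg
Q = ṁ·Δh = 65.95 kg/min × -1244.2 kJ/kg = -82052 kJ/min
|Q| = 1367.5 kW

Q_c = 1370 kJ/s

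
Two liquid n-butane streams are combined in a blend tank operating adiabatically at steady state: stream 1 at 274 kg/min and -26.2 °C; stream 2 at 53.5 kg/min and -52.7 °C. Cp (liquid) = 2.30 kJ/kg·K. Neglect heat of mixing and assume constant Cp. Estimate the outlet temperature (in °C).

T_out = -30.5 °C

No heat crosses the boundary, so H_out = H_in.
T_out = Σ ṁᵢCp,ᵢTᵢ / Σ ṁᵢCp,ᵢ
      = -22996 / 753.25 = -30.529 °C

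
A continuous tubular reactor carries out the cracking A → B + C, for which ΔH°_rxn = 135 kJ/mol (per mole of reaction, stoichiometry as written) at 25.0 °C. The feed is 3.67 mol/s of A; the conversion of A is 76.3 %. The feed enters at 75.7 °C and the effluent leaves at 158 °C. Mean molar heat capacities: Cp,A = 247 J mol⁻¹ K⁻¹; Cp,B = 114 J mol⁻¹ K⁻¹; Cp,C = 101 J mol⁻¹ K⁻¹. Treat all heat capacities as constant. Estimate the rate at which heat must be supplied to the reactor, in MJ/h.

Extent of reaction ξ = 0.763 × 3.67 = 2.8002 mol/s
Reaction term: ξ·ΔH°_rxn = 2.8002 × 135 = 378.03 kJ/s
Sensible, feed 75.7→25 °C: -45.959 kJ/s
Outlet flows (mol/s): A 0.86979, B 2.8002, C 2.8002
Sensible, products 25→158 °C: 108.65 kJ/s
Q = ΔH = 440.71 kJ/s = 440.71 kW
Heat supplied = 1586.6 MJ/h

Q_in = 1590 MJ/h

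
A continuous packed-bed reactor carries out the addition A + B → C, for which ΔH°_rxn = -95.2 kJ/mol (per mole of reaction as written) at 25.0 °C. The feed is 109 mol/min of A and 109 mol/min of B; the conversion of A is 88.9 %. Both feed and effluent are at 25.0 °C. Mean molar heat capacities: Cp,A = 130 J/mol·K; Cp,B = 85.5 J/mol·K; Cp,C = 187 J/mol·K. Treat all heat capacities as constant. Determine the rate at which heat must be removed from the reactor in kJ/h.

Q_out = 553000 kJ/h

Extent of reaction ξ = 0.889 × 109 = 96.901 mol/min
Reaction term: ξ·ΔH°_rxn = 96.901 × -95.2 = -9225 kJ/min
Q = ΔH = -9225 kJ/min = -153.75 kW
Heat removed = 553500 kJ/h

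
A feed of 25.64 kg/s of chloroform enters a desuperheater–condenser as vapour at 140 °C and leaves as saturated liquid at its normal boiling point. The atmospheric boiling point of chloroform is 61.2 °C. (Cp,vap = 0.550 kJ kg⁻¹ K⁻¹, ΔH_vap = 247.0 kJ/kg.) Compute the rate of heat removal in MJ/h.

Q_c = 26800 MJ/h

vapour 140→61.2 °C: -43.34 kJ/kg
condensation at 61.2 °C: -247 kJ/kg
Δh = -43.34 + -247 = -290.34 kJ/kg
Q = ṁ·Δh = 25.64 kg/s × -290.34 kJ/kg = -7444.3 kJ/s
|Q| = 7444.3 kW = 26800 MJ/h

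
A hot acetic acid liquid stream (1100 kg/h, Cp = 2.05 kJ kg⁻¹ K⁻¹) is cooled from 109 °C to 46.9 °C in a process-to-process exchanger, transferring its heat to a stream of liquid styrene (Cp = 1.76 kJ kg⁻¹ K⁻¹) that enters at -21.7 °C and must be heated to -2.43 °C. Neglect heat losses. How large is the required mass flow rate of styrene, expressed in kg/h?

ṁ_c = 4130 kg/h

Heat released by hot stream: Q = 1100 × 2.05 × (109 − 46.9) = 140040 kJ/h
Energy balance on cold side (adiabatic exchanger): Q = ṁ_c·Cp_c·(T_c,out − T_c,in)
ṁ_c = 140040 / [1.76 × (-2.43 − -21.7)] = 4129 kg/h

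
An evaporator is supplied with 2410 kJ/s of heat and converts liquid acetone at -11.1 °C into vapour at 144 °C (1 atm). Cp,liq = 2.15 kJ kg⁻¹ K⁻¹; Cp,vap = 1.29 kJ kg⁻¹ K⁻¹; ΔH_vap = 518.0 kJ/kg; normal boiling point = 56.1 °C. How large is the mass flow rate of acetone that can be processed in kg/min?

Δh = 2.15×(56.1−-11.1) + 518.0 + 1.29×(144−56.1) = 775.87 kJ/kg
Q = 2410 kJ/s = 2410 kJ/s = 144600 kJ/min
ṁ = Q/Δh = 144600 / 775.87 = 186.37 kg/min

ṁ = 186 kg/min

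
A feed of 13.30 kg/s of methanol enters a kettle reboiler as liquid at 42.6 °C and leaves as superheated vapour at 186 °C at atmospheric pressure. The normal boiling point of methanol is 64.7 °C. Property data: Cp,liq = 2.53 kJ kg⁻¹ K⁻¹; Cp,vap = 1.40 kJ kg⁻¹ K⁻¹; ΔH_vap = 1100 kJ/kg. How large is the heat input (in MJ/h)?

Q = 63500 MJ/h

liquid 42.6→64.7 °C: 55.913 kJ/kg
vaporisation at 64.7 °C: 1100 kJ/kg
vapour 64.7→186 °C: 169.82 kJ/kg
Δh = 55.913 + 1100 + 169.82 = 1325.7 kJ/kg
Q = ṁ·Δh = 13.30 kg/s × 1325.7 kJ/kg = 17632 kJ/s
|Q| = 17632 kW = 63476 MJ/h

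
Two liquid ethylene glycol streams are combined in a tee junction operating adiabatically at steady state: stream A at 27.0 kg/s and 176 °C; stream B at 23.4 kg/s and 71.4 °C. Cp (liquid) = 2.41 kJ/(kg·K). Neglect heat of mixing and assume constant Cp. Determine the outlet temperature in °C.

Adiabatic, steady state ⇒ Σ ṁᵢCp,ᵢ(T_out − Tᵢ) = 0
T_out = Σ ṁᵢCp,ᵢTᵢ / Σ ṁᵢCp,ᵢ
      = 15479 / 121.46 = 127.44 °C

T_out = 127 °C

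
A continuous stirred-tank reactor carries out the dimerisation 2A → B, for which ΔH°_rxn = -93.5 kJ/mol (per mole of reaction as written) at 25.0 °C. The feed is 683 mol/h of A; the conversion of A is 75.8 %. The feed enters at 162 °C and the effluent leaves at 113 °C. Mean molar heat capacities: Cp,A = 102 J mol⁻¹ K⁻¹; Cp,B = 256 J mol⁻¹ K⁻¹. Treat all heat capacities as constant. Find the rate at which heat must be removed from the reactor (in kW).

Q_out = 7.34 kW

Extent of reaction ξ = 0.758 × 683 / 2 = 258.86 mol/h
Reaction term: ξ·ΔH°_rxn = 258.86 × -93.5 = -24203 kJ/h
Sensible, feed 162→25 °C: -9544.2 kJ/h
Outlet flows (mol/h): A 165.29, B 258.86
Sensible, products 25→113 °C: 7315.1 kJ/h
Q = ΔH = -26432 kJ/h = -7.3423 kW
Heat removed = 7.3423 kW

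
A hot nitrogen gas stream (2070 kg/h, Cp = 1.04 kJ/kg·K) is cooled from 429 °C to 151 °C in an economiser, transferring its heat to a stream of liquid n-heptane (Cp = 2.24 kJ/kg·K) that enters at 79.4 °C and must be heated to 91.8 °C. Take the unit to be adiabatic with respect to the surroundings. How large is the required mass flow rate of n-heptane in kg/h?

ṁ_c = 21500 kg/h

Heat released by hot stream: Q = 2070 × 1.04 × (429 − 151) = 598480 kJ/h
Energy balance on cold side (adiabatic exchanger): Q = ṁ_c·Cp_c·(T_c,out − T_c,in)
ṁ_c = 598480 / [2.24 × (91.8 − 79.4)] = 21547 kg/h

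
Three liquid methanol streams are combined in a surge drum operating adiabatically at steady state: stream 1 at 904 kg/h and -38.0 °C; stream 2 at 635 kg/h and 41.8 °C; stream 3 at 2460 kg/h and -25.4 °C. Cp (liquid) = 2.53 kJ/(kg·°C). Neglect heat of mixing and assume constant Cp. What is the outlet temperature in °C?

Adiabatic, steady state ⇒ Σ ṁᵢCp,ᵢ(T_out − Tᵢ) = 0
T_out = Σ ṁᵢCp,ᵢTᵢ / Σ ṁᵢCp,ᵢ
      = -177840 / 10117 = -17.578 °C

T_out = -17.6 °C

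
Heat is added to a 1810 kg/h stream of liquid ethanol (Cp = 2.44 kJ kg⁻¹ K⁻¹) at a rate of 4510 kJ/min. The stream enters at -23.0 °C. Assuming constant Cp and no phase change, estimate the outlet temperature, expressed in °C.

Q = 4510 kJ/min = 270600 kJ/h
ΔT = Q/(ṁ·Cp) = 270600/(1810×2.44) = 61.272 K
T_out = -23.0 + 61.272 = 38.272 °C

T_out = 38.3 °C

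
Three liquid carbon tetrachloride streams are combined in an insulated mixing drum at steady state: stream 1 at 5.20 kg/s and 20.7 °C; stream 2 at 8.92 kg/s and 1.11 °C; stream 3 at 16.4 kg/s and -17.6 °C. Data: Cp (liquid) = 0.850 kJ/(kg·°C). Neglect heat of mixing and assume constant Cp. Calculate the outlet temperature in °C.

T_out = -5.61 °C

Energy balance with Q = 0: Σ ṁᵢCp,ᵢ(T_out − Tᵢ) = 0
Σ ṁᵢCp,ᵢTᵢ = 5.20×0.850×20.7 + 8.92×0.850×1.11 + 16.4×0.850×-17.6 = -145.43
Σ ṁᵢCp,ᵢ = 5.20×0.850 + 8.92×0.850 + 16.4×0.850 = 25.942
T_out = -145.43 / 25.942 = -5.6061 °C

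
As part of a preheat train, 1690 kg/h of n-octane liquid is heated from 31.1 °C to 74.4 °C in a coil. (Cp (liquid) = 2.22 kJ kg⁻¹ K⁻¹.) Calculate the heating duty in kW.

Q = 45.1 kW

Q = ṁ·Cp·ΔT = 1690 × 2.22 × (74.4 − 31.1) = 162450 kJ/h
Converting: 162450 / 3600 s = 45.126 kW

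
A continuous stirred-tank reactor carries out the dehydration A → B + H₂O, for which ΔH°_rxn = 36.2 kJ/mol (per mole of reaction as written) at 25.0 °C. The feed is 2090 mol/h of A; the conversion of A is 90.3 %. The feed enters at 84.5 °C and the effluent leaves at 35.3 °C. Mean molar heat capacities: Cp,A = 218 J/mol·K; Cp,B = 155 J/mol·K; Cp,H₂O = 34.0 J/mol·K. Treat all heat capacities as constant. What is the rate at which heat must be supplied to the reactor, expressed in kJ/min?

Extent of reaction ξ = 0.903 × 2090 = 1887.3 mol/h
Reaction term: ξ·ΔH°_rxn = 1887.3 × 36.2 = 68319 kJ/h
Sensible, feed 84.5→25 °C: -27109 kJ/h
Outlet flows (mol/h): A 202.73, B 1887.3, H₂O 1887.3
Sensible, products 25→35.3 °C: 4129.2 kJ/h
Q = ΔH = 45339 kJ/h = 12.594 kW
Heat supplied = 755.65 kJ/min

Q_in = 756 kJ/min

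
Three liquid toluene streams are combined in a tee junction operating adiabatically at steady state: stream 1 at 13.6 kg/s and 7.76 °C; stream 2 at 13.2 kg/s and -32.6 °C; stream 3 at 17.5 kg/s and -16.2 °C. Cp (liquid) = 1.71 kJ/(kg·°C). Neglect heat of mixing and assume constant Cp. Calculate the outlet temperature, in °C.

T_out = -13.7 °C

Adiabatic, steady state ⇒ Σ ṁᵢCp,ᵢ(T_out − Tᵢ) = 0
T_out = Σ ṁᵢCp,ᵢTᵢ / Σ ṁᵢCp,ᵢ
      = -1040.2 / 75.753 = -13.731 °C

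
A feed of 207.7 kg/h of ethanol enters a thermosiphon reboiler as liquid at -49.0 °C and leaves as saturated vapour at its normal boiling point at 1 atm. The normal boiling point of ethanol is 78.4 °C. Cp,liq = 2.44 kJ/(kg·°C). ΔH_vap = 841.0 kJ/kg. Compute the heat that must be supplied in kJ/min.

liquid -49.0→78.4 °C: 310.86 kJ/kg
vaporisation at 78.4 °C: 841 kJ/kg
Δh = 310.86 + 841 = 1151.9 kJ/kg
Q = ṁ·Δh = 207.7 kg/h × 1151.9 kJ/kg = 239240 kJ/h
|Q| = 66.456 kW = 3987.3 kJ/min

Q = 3990 kJ/min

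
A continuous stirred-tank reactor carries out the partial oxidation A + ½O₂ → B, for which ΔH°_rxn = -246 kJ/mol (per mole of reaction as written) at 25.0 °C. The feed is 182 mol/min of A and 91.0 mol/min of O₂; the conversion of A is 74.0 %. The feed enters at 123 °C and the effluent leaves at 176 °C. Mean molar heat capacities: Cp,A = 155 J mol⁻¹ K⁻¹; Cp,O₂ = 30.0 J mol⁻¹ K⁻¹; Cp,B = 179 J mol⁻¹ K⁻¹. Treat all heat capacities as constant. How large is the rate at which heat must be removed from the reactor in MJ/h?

Extent of reaction ξ = 0.740 × 182 = 134.68 mol/min
Reaction term: ξ·ΔH°_rxn = 134.68 × -246 = -33131 kJ/min
Sensible, feed 123→25 °C: -3032.1 kJ/min
Outlet flows (mol/min): A 47.32, O₂ 23.66, B 134.68
Sensible, products 25→176 °C: 4855 kJ/min
Q = ΔH = -31308 kJ/min = -521.81 kW
Heat removed = 1878.5 MJ/h

Q_out = 1880 MJ/h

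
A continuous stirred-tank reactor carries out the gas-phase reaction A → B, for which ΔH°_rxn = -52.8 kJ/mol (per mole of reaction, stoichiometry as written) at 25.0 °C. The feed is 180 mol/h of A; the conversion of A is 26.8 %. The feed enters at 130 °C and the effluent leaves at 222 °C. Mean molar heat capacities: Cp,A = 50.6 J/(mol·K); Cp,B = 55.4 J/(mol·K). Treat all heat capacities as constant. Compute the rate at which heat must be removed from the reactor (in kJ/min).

Extent of reaction ξ = 0.268 × 180 = 48.24 mol/h
Reaction term: ξ·ΔH°_rxn = 48.24 × -52.8 = -2547.1 kJ/h
Sensible, feed 130→25 °C: -956.34 kJ/h
Outlet flows (mol/h): A 131.76, B 48.24
Sensible, products 25→222 °C: 1839.9 kJ/h
Q = ΔH = -1663.5 kJ/h = -0.46209 kW
Heat removed = 27.725 kJ/min

Q_out = 27.7 kJ/min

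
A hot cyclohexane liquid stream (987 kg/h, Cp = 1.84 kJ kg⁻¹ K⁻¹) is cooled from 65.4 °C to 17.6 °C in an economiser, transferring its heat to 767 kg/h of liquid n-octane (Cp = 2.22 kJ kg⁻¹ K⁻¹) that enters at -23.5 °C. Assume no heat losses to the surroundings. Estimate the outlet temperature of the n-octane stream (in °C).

T_c,out = 27.5 °C

Heat released by hot stream: Q = 987 × 1.84 × (65.4 − 17.6) = 86809 kJ/h
Energy balance on cold side (adiabatic exchanger): Q = ṁ_c·Cp_c·(T_c,out − T_c,in)
T_c,out = -23.5 + 86809/(767 × 2.22) = 27.482 °C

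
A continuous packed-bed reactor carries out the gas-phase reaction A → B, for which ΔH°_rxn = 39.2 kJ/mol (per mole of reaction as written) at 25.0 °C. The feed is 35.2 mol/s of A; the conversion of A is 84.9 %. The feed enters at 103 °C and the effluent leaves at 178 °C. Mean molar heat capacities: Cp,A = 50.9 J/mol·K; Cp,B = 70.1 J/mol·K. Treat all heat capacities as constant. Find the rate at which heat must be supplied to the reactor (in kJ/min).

Extent of reaction ξ = 0.849 × 35.2 = 29.885 mol/s
Reaction term: ξ·ΔH°_rxn = 29.885 × 39.2 = 1171.5 kJ/s
Sensible, feed 103→25 °C: -139.75 kJ/s
Outlet flows (mol/s): A 5.3152, B 29.885
Sensible, products 25→178 °C: 361.92 kJ/s
Q = ΔH = 1393.6 kJ/s = 1393.6 kW
Heat supplied = 83619 kJ/min

Q_in = 83600 kJ/min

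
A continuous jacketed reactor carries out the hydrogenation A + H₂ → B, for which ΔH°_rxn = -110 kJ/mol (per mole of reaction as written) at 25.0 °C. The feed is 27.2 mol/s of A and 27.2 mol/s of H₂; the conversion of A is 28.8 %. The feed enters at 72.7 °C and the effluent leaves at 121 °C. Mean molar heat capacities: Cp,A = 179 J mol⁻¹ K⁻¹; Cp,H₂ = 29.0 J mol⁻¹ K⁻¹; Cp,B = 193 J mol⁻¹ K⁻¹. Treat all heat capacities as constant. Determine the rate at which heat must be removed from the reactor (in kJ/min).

Q_out = 36000 kJ/min

Extent of reaction ξ = 0.288 × 27.2 = 7.8336 mol/s
Reaction term: ξ·ΔH°_rxn = 7.8336 × -110 = -861.7 kJ/s
Sensible, feed 72.7→25 °C: -269.87 kJ/s
Outlet flows (mol/s): A 19.366, H₂ 19.366, B 7.8336
Sensible, products 25→121 °C: 531.85 kJ/s
Q = ΔH = -599.71 kJ/s = -599.71 kW
Heat removed = 35983 kJ/min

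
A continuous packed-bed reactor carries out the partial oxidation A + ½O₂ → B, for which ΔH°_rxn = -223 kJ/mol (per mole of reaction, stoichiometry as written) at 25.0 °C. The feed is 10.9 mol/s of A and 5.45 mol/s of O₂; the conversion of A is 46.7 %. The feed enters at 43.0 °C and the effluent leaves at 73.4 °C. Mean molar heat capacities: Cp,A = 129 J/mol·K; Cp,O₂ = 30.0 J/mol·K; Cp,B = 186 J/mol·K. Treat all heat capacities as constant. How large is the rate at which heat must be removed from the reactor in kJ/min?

Extent of reaction ξ = 0.467 × 10.9 = 5.0903 mol/s
Reaction term: ξ·ΔH°_rxn = 5.0903 × -223 = -1135.1 kJ/s
Sensible, feed 43.0→25 °C: -28.253 kJ/s
Outlet flows (mol/s): A 5.8097, O₂ 2.9049, B 5.0903
Sensible, products 25→73.4 °C: 86.316 kJ/s
Q = ΔH = -1077.1 kJ/s = -1077.1 kW
Heat removed = 64624 kJ/min

Q_out = 64600 kJ/min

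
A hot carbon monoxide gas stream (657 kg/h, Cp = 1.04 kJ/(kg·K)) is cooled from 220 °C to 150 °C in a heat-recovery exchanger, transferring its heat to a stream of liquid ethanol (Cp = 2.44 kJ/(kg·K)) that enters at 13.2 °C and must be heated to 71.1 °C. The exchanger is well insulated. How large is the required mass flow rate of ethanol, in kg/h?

ṁ_c = 339 kg/h

Heat released by hot stream: Q = 657 × 1.04 × (220 − 150) = 47830 kJ/h
Energy balance on cold side (adiabatic exchanger): Q = ṁ_c·Cp_c·(T_c,out − T_c,in)
ṁ_c = 47830 / [2.44 × (71.1 − 13.2)] = 338.55 kg/h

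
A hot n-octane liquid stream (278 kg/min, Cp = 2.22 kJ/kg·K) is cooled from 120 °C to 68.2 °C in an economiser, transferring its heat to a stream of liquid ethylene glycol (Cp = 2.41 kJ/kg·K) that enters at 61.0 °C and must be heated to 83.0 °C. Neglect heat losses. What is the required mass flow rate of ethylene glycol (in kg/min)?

Heat released by hot stream: Q = 278 × 2.22 × (120 − 68.2) = 31969 kJ/min
Energy balance on cold side (adiabatic exchanger): Q = ṁ_c·Cp_c·(T_c,out − T_c,in)
ṁ_c = 31969 / [2.41 × (83.0 − 61.0)] = 602.96 kg/min

ṁ_c = 603 kg/min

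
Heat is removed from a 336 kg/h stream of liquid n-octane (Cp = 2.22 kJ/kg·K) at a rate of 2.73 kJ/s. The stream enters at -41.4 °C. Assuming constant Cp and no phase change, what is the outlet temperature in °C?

Q = 2.73 kJ/s = 9828 kJ/h
ΔT = Q/(ṁ·Cp) = 9828/(336×2.22) = 13.176 K
T_out = -41.4 − 13.176 = -54.576 °C

T_out = -54.6 °C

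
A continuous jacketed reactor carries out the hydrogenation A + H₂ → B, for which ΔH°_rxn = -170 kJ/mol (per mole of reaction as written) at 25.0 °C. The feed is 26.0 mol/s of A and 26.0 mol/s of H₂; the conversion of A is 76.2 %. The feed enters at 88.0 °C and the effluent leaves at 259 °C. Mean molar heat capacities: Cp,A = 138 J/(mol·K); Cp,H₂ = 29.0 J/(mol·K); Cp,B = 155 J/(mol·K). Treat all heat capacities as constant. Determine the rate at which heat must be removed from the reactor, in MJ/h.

Q_out = 9650 MJ/h

Extent of reaction ξ = 0.762 × 26.0 = 19.812 mol/s
Reaction term: ξ·ΔH°_rxn = 19.812 × -170 = -3368 kJ/s
Sensible, feed 88.0→25 °C: -273.55 kJ/s
Outlet flows (mol/s): A 6.188, H₂ 6.188, B 19.812
Sensible, products 25→259 °C: 960.4 kJ/s
Q = ΔH = -2681.2 kJ/s = -2681.2 kW
Heat removed = 9652.3 MJ/h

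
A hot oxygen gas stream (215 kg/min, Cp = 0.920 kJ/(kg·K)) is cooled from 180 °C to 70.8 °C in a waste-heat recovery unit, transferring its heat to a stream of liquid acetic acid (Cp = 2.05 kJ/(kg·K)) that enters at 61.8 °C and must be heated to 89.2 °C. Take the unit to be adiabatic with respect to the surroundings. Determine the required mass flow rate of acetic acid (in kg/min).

ṁ_c = 385 kg/min

Heat released by hot stream: Q = 215 × 0.920 × (180 − 70.8) = 21600 kJ/min
Energy balance on cold side (adiabatic exchanger): Q = ṁ_c·Cp_c·(T_c,out − T_c,in)
ṁ_c = 21600 / [2.05 × (89.2 − 61.8)] = 384.54 kg/min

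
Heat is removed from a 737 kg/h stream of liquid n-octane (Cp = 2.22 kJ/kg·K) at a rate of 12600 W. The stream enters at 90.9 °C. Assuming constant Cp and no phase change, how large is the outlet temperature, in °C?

T_out = 63.2 °C

Q = 12600 W = 45360 kJ/h
ΔT = Q/(ṁ·Cp) = 45360/(737×2.22) = 27.724 K
T_out = 90.9 − 27.724 = 63.176 °C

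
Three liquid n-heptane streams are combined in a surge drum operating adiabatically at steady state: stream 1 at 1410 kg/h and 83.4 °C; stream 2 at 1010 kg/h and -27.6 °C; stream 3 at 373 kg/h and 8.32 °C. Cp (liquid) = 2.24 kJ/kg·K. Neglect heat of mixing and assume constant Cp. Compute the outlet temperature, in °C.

No heat crosses the boundary, so H_out = H_in.
T_out = Σ ṁᵢCp,ᵢTᵢ / Σ ṁᵢCp,ᵢ
      = 207920 / 6256.3 = 33.234 °C

T_out = 33.2 °C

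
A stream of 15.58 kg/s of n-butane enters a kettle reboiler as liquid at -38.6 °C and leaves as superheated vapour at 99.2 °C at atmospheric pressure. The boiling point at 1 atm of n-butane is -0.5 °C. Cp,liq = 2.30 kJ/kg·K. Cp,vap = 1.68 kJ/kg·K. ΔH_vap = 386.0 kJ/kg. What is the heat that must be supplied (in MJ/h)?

liquid -38.6→-0.5 °C: 87.63 kJ/kg
vaporisation at -0.5 °C: 386 kJ/kg
vapour -0.5→99.2 °C: 167.5 kJ/kg
Δh = 87.63 + 386 + 167.5 = 641.13 kJ/kg
Q = ṁ·Δh = 15.58 kg/s × 641.13 kJ/kg = 9988.7 kJ/s
|Q| = 9988.7 kW = 35959 MJ/h

Q = 36000 MJ/h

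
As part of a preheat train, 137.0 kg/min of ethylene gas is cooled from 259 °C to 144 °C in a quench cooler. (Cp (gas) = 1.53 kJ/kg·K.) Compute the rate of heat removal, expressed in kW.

Q_c = 402 kW

Q = ṁ·Cp·ΔT = 137.0 × 1.53 × (144 − 259) = -24105 kJ/min
Converting: 24105 / 60 s = 401.75 kW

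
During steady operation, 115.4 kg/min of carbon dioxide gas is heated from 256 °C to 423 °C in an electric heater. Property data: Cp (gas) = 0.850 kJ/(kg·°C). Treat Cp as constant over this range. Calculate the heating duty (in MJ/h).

Q = 983 MJ/h

Q = ṁ·Cp·ΔT = 115.4 × 0.850 × (423 − 256) = 16381 kJ/min
Converting: 16381 / 60 s = 273.02 kW
Heating duty = 982.86 MJ/h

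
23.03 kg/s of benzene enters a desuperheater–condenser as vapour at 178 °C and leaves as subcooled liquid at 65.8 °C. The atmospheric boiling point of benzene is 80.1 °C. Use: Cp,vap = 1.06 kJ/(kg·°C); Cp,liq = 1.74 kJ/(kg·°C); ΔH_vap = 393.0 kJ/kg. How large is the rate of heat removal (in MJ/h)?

vapour 178→80.1 °C: -103.77 kJ/kg
condensation at 80.1 °C: -393 kJ/kg
liquid 80.1→65.8 °C: -24.882 kJ/kg
Δh = -103.77 + -393 + -24.882 = -521.66 kJ/kg
Q = ṁ·Δh = 23.03 kg/s × -521.66 kJ/kg = -12014 kJ/s
|Q| = 12014 kW = 43249 MJ/h

Q_c = 43200 MJ/h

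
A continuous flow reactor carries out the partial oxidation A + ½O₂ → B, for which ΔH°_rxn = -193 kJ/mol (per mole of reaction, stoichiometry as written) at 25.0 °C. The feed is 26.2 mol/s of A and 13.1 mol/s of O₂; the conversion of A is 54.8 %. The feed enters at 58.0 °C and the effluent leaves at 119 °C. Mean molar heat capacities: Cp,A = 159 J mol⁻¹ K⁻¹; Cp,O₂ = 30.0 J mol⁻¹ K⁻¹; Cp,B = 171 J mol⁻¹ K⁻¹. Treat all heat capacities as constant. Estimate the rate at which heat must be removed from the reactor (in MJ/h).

Q_out = 8990 MJ/h

Extent of reaction ξ = 0.548 × 26.2 = 14.358 mol/s
Reaction term: ξ·ΔH°_rxn = 14.358 × -193 = -2771 kJ/s
Sensible, feed 58.0→25 °C: -150.44 kJ/s
Outlet flows (mol/s): A 11.842, O₂ 5.9212, B 14.358
Sensible, products 25→119 °C: 424.48 kJ/s
Q = ΔH = -2497 kJ/s = -2497 kW
Heat removed = 8989.1 MJ/h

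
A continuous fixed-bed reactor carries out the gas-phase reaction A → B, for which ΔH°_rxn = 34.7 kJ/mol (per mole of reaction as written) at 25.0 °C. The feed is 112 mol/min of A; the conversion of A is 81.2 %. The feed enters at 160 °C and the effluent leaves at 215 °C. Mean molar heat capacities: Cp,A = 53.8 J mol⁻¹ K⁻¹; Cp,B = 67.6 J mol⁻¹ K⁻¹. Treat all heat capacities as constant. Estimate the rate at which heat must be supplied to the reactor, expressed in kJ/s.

Q_in = 62.1 kJ/s

Extent of reaction ξ = 0.812 × 112 = 90.944 mol/min
Reaction term: ξ·ΔH°_rxn = 90.944 × 34.7 = 3155.8 kJ/min
Sensible, feed 160→25 °C: -813.46 kJ/min
Outlet flows (mol/min): A 21.056, B 90.944
Sensible, products 25→215 °C: 1383.3 kJ/min
Q = ΔH = 3725.6 kJ/min = 62.094 kW
Heat supplied = 62.094 kJ/s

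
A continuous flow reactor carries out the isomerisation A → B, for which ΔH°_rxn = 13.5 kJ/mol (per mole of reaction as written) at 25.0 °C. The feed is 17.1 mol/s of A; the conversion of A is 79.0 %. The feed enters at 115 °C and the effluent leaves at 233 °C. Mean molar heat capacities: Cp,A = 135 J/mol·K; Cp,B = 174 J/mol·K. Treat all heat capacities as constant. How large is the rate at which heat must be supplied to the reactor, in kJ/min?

Extent of reaction ξ = 0.790 × 17.1 = 13.509 mol/s
Reaction term: ξ·ΔH°_rxn = 13.509 × 13.5 = 182.37 kJ/s
Sensible, feed 115→25 °C: -207.76 kJ/s
Outlet flows (mol/s): A 3.591, B 13.509
Sensible, products 25→233 °C: 589.75 kJ/s
Q = ΔH = 564.36 kJ/s = 564.36 kW
Heat supplied = 33862 kJ/min

Q_in = 33900 kJ/min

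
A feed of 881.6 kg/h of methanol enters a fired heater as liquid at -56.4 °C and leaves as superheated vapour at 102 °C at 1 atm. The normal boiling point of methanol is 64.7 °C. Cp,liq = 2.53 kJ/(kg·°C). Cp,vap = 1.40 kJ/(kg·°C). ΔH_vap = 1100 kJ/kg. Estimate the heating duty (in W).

liquid -56.4→64.7 °C: 306.38 kJ/kg
vaporisation at 64.7 °C: 1100 kJ/kg
vapour 64.7→102 °C: 52.22 kJ/kg
Δh = 306.38 + 1100 + 52.22 = 1458.6 kJ/kg
Q = ṁ·Δh = 881.6 kg/h × 1458.6 kJ/kg = 1.2859e+06 kJ/h
|Q| = 357.2 kW = 357200 W

Q = 357000 W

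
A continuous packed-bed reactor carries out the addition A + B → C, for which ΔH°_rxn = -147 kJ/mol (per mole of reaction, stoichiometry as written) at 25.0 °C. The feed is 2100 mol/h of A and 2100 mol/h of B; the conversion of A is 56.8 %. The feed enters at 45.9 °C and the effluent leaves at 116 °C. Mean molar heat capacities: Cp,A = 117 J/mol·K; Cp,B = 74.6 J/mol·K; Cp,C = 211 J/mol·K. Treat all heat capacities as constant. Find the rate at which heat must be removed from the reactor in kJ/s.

Q_out = 40.3 kJ/s

Extent of reaction ξ = 0.568 × 2100 = 1192.8 mol/h
Reaction term: ξ·ΔH°_rxn = 1192.8 × -147 = -175340 kJ/h
Sensible, feed 45.9→25 °C: -8409.3 kJ/h
Outlet flows (mol/h): A 907.2, B 907.2, C 1192.8
Sensible, products 25→116 °C: 38721 kJ/h
Q = ΔH = -145030 kJ/h = -40.286 kW
Heat removed = 40.286 kJ/s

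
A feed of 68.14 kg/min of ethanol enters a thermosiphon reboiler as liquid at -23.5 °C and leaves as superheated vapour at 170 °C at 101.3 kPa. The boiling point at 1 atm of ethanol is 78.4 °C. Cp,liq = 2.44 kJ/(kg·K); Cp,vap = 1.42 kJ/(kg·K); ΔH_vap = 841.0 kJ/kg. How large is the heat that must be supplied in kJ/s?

Q = 1390 kJ/s

liquid -23.5→78.4 °C: 248.64 kJ/kg
vaporisation at 78.4 °C: 841 kJ/kg
vapour 78.4→170 °C: 130.07 kJ/kg
Δh = 248.64 + 841 + 130.07 = 1219.7 kJ/kg
Q = ṁ·Δh = 68.14 kg/min × 1219.7 kJ/kg = 83111 kJ/min
|Q| = 1385.2 kW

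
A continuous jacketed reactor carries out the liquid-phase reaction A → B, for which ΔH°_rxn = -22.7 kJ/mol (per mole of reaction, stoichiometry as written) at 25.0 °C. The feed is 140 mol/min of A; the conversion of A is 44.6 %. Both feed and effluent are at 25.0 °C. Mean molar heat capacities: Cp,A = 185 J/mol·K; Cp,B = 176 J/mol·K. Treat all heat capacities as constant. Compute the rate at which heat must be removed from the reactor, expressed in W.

Q_out = 23600 W

Extent of reaction ξ = 0.446 × 140 = 62.44 mol/min
Reaction term: ξ·ΔH°_rxn = 62.44 × -22.7 = -1417.4 kJ/min
Q = ΔH = -1417.4 kJ/min = -23.623 kW
Heat removed = 23623 W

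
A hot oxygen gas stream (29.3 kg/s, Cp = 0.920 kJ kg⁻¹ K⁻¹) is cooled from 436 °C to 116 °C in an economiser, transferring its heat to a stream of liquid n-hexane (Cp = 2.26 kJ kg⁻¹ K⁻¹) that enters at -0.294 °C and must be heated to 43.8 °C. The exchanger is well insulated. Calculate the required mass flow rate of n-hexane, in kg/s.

Heat released by hot stream: Q = 29.3 × 0.920 × (436 − 116) = 8625.9 kJ/s
Energy balance on cold side (adiabatic exchanger): Q = ṁ_c·Cp_c·(T_c,out − T_c,in)
ṁ_c = 8625.9 / [2.26 × (43.8 − -0.294)] = 86.56 kg/s

ṁ_c = 86.6 kg/s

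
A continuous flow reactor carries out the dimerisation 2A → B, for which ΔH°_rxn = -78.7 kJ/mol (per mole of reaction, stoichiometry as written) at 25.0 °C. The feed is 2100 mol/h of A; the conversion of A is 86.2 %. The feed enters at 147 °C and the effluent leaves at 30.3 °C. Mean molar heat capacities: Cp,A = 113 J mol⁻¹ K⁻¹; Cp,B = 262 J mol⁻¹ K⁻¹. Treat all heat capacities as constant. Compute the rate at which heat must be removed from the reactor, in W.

Q_out = 27400 W

Extent of reaction ξ = 0.862 × 2100 / 2 = 905.1 mol/h
Reaction term: ξ·ΔH°_rxn = 905.1 × -78.7 = -71231 kJ/h
Sensible, feed 147→25 °C: -28951 kJ/h
Outlet flows (mol/h): A 289.8, B 905.1
Sensible, products 25→30.3 °C: 1430.4 kJ/h
Q = ΔH = -98752 kJ/h = -27.431 kW
Heat removed = 27431 W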